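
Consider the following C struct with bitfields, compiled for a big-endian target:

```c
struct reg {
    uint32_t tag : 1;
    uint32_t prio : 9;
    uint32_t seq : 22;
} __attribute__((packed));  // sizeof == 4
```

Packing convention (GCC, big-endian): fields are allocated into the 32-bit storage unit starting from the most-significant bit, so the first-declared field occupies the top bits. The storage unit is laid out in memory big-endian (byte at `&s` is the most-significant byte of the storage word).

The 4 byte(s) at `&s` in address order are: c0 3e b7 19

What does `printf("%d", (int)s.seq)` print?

[0]=0xc0 [1]=0x3e [2]=0xb7 [3]=0x19 (big-endian) → word 0xc03eb719
tag:1 @ bit 31 → (0xc03eb719>>31)&0x1 = 0x1
prio:9 @ bit 22 → (0xc03eb719>>22)&0x1ff = 0x100
seq:22 @ bit 0 → (0xc03eb719>>0)&0x3fffff = 0x3eb719  ←

4110105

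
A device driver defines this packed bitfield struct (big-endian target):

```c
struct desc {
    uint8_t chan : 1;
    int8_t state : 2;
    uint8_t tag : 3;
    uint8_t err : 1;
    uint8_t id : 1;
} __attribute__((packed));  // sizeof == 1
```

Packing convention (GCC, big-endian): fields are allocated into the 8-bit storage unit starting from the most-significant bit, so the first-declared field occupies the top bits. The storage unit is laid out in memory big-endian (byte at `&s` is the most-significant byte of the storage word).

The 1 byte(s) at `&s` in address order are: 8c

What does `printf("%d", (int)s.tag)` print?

[0]=0x8c (big-endian) → word 0x8c
chan [7+:1] = (word>>7) & 0x1 = 1
state [5+:2] = (word>>5) & 0x3 = 0
tag [2+:3] = (word>>2) & 0x7 = 3  ←
err [1+:1] = (word>>1) & 0x1 = 0
id [0+:1] = (word>>0) & 0x1 = 0

3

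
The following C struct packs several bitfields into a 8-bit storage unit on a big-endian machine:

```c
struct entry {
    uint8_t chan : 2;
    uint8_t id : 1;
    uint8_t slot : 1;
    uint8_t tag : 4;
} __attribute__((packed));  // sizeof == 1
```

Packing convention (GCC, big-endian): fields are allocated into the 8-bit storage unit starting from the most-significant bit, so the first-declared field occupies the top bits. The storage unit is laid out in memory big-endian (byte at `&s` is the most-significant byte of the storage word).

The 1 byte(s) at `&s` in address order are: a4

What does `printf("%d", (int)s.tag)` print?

4

[0]=0xa4 (big-endian) → word 0xa4
chan [6+:2] = (word>>6) & 0x3 = 2
id [5+:1] = (word>>5) & 0x1 = 1
slot [4+:1] = (word>>4) & 0x1 = 0
tag [0+:4] = (word>>0) & 0xf = 4  ←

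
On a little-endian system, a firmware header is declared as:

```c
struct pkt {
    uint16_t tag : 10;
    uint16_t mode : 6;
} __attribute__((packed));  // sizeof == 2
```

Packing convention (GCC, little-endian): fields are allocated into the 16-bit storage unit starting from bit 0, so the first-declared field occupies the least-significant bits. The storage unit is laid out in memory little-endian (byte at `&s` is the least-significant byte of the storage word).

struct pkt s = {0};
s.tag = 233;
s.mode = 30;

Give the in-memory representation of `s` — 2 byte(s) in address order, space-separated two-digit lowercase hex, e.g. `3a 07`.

e9 78

tag (10b) val=233 bits=0xe9 at bit 0: 0x00e9
mode (6b) val=30 bits=0x1e at bit 10: 0x78e9
word = 0x78e9 → little-endian bytes:
  [0]=0xe9  [1]=0x78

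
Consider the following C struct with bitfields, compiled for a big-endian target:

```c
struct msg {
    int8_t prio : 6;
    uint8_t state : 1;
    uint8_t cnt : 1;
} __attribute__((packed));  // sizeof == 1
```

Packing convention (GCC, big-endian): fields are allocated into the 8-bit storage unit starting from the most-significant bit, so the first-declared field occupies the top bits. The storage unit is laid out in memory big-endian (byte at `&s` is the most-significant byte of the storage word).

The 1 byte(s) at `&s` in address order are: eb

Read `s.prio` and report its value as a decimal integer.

[0]=0xeb (big-endian) → word 0xeb
prio:6 @ bit 2 → (0xeb>>2)&0x3f = 0x3a  ←
state:1 @ bit 1 → (0xeb>>1)&0x1 = 0x1
cnt:1 @ bit 0 → (0xeb>>0)&0x1 = 0x1
prio signed 6b, MSB=1: 58 - 64 = -6

-6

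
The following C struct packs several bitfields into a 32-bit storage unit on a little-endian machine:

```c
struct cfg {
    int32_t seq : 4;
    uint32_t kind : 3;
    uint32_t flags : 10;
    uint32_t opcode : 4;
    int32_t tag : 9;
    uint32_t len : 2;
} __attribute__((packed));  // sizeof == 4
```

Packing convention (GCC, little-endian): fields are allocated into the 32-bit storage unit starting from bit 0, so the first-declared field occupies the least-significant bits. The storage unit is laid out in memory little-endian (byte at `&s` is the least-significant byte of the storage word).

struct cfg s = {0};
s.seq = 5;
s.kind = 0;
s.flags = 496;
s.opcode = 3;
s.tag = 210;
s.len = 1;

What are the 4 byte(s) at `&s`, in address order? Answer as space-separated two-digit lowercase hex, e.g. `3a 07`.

05 f8 46 5a

seq:4 = 5 → 0x5 << 0 → word 0x00000005
kind:3 = 0 → 0x0 << 4 → word 0x00000005
flags:10 = 496 → 0x1f0 << 7 → word 0x0000f805
opcode:4 = 3 → 0x3 << 17 → word 0x0006f805
tag:9 = 210 → 0xd2 << 21 → word 0x1a46f805
len:2 = 1 → 0x1 << 30 → word 0x5a46f805
word = 0x5a46f805 → little-endian bytes:
  [0]=0x05  [1]=0xf8  [2]=0x46  [3]=0x5a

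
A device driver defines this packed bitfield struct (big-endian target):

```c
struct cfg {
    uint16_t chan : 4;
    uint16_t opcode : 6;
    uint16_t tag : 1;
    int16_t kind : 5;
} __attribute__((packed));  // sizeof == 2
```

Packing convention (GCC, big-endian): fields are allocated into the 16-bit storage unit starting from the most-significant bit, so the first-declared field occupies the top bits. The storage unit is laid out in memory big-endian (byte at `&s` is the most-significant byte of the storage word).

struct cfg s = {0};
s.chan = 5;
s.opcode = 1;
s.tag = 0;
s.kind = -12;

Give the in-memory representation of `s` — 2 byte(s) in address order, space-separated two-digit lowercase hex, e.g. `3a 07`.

[12+:4] chan=5 & 0xf = 0x5; word=0x5000
[6+:6] opcode=1 & 0x3f = 0x1; word=0x5040
[5+:1] tag=0 & 0x1 = 0x0; word=0x5040
[0+:5] kind=-12 & 0x1f = 0x14; word=0x5054
word = 0x5054 → big-endian bytes:
  [0]=0x50  [1]=0x54

50 54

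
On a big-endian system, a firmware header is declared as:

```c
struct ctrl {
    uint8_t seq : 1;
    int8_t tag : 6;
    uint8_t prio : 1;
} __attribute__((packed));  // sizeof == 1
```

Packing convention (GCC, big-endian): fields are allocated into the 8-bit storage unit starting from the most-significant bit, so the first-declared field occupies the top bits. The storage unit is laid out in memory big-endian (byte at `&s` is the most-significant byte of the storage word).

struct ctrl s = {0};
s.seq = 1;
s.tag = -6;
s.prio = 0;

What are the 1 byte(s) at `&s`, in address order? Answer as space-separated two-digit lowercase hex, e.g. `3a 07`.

[7+:1] seq=1 & 0x1 = 0x1; word=0x80
[1+:6] tag=-6 & 0x3f = 0x3a; word=0xf4
[0+:1] prio=0 & 0x1 = 0x0; word=0xf4
word = 0xf4 → big-endian bytes:
  [0]=0xf4

f4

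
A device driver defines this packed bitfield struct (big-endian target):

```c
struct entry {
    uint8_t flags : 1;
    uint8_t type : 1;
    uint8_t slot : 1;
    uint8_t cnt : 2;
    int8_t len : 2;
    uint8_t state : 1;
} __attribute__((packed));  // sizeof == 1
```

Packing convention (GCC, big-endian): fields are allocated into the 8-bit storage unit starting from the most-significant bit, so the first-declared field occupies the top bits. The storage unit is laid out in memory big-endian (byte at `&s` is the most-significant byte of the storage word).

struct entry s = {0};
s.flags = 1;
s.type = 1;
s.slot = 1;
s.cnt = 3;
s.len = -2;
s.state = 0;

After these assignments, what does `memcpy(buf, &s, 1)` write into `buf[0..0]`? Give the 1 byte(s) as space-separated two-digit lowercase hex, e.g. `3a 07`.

flags:1 = 1 → 0x1 << 7 → word 0x80
type:1 = 1 → 0x1 << 6 → word 0xc0
slot:1 = 1 → 0x1 << 5 → word 0xe0
cnt:2 = 3 → 0x3 << 3 → word 0xf8
len:2 = -2 → 0x2 << 1 → word 0xfc
state:1 = 0 → 0x0 << 0 → word 0xfc
word = 0xfc → big-endian bytes:
  [0]=0xfc

fc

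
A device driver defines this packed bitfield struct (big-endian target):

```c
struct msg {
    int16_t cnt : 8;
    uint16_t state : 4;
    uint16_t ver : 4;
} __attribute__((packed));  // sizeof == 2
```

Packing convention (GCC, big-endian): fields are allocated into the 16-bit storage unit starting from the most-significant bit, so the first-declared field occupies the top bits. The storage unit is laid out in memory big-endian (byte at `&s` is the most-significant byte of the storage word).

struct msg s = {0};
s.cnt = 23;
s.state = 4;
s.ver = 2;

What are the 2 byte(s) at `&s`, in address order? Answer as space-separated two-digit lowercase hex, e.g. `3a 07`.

cnt:8 = 23 → 0x17 << 8 → word 0x1700
state:4 = 4 → 0x4 << 4 → word 0x1740
ver:4 = 2 → 0x2 << 0 → word 0x1742
word = 0x1742 → big-endian bytes:
  [0]=0x17  [1]=0x42

17 42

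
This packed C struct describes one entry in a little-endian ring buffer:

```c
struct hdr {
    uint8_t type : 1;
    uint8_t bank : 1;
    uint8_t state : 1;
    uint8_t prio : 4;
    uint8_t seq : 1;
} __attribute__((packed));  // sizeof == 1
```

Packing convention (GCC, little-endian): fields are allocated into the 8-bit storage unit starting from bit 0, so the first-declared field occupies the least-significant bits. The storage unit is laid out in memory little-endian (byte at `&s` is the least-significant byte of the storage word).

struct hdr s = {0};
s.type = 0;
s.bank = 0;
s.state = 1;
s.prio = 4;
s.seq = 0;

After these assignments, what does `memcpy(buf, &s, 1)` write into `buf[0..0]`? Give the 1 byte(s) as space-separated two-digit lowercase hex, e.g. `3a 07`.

[0+:1] type=0 & 0x1 = 0x0; word=0x00
[1+:1] bank=0 & 0x1 = 0x0; word=0x00
[2+:1] state=1 & 0x1 = 0x1; word=0x04
[3+:4] prio=4 & 0xf = 0x4; word=0x24
[7+:1] seq=0 & 0x1 = 0x0; word=0x24
word = 0x24 → little-endian bytes:
  [0]=0x24

24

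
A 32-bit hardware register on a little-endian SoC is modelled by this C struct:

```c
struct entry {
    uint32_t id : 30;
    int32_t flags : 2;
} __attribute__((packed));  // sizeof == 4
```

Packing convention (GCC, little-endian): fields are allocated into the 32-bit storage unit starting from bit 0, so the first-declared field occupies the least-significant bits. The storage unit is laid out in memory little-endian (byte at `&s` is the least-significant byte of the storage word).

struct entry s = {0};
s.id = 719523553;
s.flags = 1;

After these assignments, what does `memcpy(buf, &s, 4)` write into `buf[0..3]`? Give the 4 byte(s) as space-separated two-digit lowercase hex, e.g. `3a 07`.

id (30b) val=719523553 bits=0x2ae30ee1 at bit 0: 0x2ae30ee1
flags (2b) val=1 bits=0x1 at bit 30: 0x6ae30ee1
word = 0x6ae30ee1 → little-endian bytes:
  [0]=0xe1  [1]=0x0e  [2]=0xe3  [3]=0x6a

e1 0e e3 6a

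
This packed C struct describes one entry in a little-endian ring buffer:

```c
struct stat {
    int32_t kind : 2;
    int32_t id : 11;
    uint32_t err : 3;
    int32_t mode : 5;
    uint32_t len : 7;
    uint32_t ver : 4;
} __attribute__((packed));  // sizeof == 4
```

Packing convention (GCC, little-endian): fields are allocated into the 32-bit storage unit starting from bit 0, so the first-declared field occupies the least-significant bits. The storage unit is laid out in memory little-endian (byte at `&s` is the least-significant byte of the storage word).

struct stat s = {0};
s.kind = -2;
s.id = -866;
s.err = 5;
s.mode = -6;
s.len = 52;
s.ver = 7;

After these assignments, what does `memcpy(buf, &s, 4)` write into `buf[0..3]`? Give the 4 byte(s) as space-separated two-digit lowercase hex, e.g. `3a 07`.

7a b2 9a 76

kind:2 = -2 → 0x2 << 0 → word 0x00000002
id:11 = -866 → 0x49e << 2 → word 0x0000127a
err:3 = 5 → 0x5 << 13 → word 0x0000b27a
mode:5 = -6 → 0x1a << 16 → word 0x001ab27a
len:7 = 52 → 0x34 << 21 → word 0x069ab27a
ver:4 = 7 → 0x7 << 28 → word 0x769ab27a
word = 0x769ab27a → little-endian bytes:
  [0]=0x7a  [1]=0xb2  [2]=0x9a  [3]=0x76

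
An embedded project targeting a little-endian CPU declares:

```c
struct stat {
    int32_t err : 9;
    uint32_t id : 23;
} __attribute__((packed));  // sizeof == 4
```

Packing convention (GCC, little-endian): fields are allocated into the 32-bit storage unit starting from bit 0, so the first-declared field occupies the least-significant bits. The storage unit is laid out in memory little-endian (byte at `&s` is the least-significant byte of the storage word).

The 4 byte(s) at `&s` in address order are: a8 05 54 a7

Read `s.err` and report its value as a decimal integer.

-88

[0]=0xa8 [1]=0x05 [2]=0x54 [3]=0xa7 (little-endian) → word 0xa75405a8
err:9 @ bit 0 → (0xa75405a8>>0)&0x1ff = 0x1a8  ←
id:23 @ bit 9 → (0xa75405a8>>9)&0x7fffff = 0x53aa02
err signed 9b, MSB=1: 424 - 512 = -88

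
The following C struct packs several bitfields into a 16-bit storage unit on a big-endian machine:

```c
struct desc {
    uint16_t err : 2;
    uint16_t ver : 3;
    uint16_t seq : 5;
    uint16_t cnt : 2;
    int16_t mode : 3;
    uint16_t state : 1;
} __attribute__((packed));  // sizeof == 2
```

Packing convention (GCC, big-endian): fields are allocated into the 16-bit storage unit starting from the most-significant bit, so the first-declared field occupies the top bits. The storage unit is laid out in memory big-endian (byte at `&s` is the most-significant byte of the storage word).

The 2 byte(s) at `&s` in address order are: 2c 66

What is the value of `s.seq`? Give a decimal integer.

17

[0]=0x2c [1]=0x66 (big-endian) → word 0x2c66
err:2 @ bit 14 → (0x2c66>>14)&0x3 = 0x0
ver:3 @ bit 11 → (0x2c66>>11)&0x7 = 0x5
seq:5 @ bit 6 → (0x2c66>>6)&0x1f = 0x11  ←
cnt:2 @ bit 4 → (0x2c66>>4)&0x3 = 0x2
mode:3 @ bit 1 → (0x2c66>>1)&0x7 = 0x3
state:1 @ bit 0 → (0x2c66>>0)&0x1 = 0x0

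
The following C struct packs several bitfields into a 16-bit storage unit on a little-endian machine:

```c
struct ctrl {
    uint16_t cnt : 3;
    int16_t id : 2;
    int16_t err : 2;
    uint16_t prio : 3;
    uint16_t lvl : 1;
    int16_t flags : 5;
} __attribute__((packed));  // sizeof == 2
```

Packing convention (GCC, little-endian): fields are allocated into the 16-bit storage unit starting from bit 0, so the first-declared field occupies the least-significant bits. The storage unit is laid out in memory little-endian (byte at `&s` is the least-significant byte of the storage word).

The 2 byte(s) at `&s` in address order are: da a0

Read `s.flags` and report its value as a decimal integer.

-12

[0]=0xda [1]=0xa0 (little-endian) → word 0xa0da
cnt [0+:3] = (word>>0) & 0x7 = 2
id [3+:2] = (word>>3) & 0x3 = 3
err [5+:2] = (word>>5) & 0x3 = 2
prio [7+:3] = (word>>7) & 0x7 = 1
lvl [10+:1] = (word>>10) & 0x1 = 0
flags [11+:5] = (word>>11) & 0x1f = 20  ←
flags signed 5b, MSB=1: 20 - 32 = -12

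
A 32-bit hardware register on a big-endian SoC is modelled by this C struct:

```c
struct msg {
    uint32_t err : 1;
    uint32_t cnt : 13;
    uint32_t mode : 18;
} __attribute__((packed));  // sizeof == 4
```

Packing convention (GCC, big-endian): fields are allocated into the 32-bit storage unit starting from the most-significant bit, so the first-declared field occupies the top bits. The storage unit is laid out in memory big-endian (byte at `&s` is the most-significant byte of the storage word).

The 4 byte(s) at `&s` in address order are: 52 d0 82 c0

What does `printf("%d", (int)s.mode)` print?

[0]=0x52 [1]=0xd0 [2]=0x82 [3]=0xc0 (big-endian) → word 0x52d082c0
err [31+:1] = (word>>31) & 0x1 = 0
cnt [18+:13] = (word>>18) & 0x1fff = 5300
mode [0+:18] = (word>>0) & 0x3ffff = 33472  ←

33472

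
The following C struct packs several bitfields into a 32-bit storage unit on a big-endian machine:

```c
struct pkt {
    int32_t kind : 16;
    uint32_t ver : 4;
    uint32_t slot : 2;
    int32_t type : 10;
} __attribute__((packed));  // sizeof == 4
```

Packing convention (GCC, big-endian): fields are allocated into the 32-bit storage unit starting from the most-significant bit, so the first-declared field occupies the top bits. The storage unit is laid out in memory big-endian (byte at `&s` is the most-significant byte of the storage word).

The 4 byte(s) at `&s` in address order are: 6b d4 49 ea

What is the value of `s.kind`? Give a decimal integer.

[0]=0x6b [1]=0xd4 [2]=0x49 [3]=0xea (big-endian) → word 0x6bd449ea
kind [16+:16] = (word>>16) & 0xffff = 27604  ←
ver [12+:4] = (word>>12) & 0xf = 4
slot [10+:2] = (word>>10) & 0x3 = 2
type [0+:10] = (word>>0) & 0x3ff = 490
kind signed 16b, MSB=0: value = 27604

27604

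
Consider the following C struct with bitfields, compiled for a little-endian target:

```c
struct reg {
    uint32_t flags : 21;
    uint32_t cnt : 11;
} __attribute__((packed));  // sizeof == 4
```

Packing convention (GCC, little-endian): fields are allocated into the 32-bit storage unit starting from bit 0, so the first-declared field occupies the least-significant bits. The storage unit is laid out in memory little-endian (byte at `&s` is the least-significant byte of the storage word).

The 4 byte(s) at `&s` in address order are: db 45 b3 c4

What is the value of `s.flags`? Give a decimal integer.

[0]=0xdb [1]=0x45 [2]=0xb3 [3]=0xc4 (little-endian) → word 0xc4b345db
flags:21 @ bit 0 → (0xc4b345db>>0)&0x1fffff = 0x1345db  ←
cnt:11 @ bit 21 → (0xc4b345db>>21)&0x7ff = 0x625

1263067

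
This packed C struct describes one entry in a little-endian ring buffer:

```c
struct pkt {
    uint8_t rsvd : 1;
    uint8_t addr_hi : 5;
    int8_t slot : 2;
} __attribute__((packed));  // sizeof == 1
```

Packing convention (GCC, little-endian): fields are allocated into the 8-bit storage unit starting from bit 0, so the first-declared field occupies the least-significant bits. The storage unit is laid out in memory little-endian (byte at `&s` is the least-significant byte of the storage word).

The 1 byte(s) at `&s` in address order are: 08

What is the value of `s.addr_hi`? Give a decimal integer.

[0]=0x08 (little-endian) → word 0x08
rsvd:1 @ bit 0 → (0x08>>0)&0x1 = 0x0
addr_hi:5 @ bit 1 → (0x08>>1)&0x1f = 0x4  ←
slot:2 @ bit 6 → (0x08>>6)&0x3 = 0x0

4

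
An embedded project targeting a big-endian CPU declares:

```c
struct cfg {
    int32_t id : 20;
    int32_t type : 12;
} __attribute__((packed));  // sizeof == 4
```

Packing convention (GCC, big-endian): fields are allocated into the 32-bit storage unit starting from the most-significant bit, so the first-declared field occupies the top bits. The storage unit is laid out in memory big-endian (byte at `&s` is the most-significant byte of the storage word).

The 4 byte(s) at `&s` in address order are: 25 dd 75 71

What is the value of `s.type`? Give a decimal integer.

1393

[0]=0x25 [1]=0xdd [2]=0x75 [3]=0x71 (big-endian) → word 0x25dd7571
id [12+:20] = (word>>12) & 0xfffff = 155095
type [0+:12] = (word>>0) & 0xfff = 1393  ←
type signed 12b, MSB=0: value = 1393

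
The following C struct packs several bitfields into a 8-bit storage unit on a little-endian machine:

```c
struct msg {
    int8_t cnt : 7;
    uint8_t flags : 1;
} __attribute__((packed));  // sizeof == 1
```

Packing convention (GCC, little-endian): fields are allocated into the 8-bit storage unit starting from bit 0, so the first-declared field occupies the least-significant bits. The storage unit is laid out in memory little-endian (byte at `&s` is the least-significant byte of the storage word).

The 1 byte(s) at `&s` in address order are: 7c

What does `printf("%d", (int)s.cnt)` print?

-4

[0]=0x7c (little-endian) → word 0x7c
cnt:7 @ bit 0 → (0x7c>>0)&0x7f = 0x7c  ←
flags:1 @ bit 7 → (0x7c>>7)&0x1 = 0x0
cnt signed 7b, MSB=1: 124 - 128 = -4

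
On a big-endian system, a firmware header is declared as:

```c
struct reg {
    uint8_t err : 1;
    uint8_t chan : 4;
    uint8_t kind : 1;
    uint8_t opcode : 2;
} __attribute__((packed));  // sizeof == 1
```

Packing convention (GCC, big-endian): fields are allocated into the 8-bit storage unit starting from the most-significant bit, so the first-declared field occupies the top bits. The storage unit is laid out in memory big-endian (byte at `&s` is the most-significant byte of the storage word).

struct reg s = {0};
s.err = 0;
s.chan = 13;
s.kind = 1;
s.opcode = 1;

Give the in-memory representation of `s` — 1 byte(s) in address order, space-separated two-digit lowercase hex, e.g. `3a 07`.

6d

err:1 = 0 → 0x0 << 7 → word 0x00
chan:4 = 13 → 0xd << 3 → word 0x68
kind:1 = 1 → 0x1 << 2 → word 0x6c
opcode:2 = 1 → 0x1 << 0 → word 0x6d
word = 0x6d → big-endian bytes:
  [0]=0x6d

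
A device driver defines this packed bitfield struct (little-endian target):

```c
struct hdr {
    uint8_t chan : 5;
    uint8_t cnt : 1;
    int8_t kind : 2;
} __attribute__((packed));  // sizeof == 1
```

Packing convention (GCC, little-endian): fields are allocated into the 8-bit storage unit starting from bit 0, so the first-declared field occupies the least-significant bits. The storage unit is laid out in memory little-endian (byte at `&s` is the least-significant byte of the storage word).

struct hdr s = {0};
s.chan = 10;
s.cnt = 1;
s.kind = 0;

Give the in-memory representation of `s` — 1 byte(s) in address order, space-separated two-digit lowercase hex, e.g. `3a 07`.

2a

[0+:5] chan=10 & 0x1f = 0xa; word=0x0a
[5+:1] cnt=1 & 0x1 = 0x1; word=0x2a
[6+:2] kind=0 & 0x3 = 0x0; word=0x2a
word = 0x2a → little-endian bytes:
  [0]=0x2a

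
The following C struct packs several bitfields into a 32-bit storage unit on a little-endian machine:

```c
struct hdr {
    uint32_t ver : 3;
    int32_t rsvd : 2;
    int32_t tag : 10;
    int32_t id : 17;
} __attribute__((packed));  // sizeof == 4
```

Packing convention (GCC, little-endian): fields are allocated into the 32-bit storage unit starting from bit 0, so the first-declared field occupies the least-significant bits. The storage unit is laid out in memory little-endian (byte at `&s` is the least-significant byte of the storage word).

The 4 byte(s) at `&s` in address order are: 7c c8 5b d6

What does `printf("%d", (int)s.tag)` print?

-445

[0]=0x7c [1]=0xc8 [2]=0x5b [3]=0xd6 (little-endian) → word 0xd65bc87c
ver [0+:3] = (word>>0) & 0x7 = 4
rsvd [3+:2] = (word>>3) & 0x3 = 3
tag [5+:10] = (word>>5) & 0x3ff = 579  ←
id [15+:17] = (word>>15) & 0x1ffff = 109751
tag signed 10b, MSB=1: 579 - 1024 = -445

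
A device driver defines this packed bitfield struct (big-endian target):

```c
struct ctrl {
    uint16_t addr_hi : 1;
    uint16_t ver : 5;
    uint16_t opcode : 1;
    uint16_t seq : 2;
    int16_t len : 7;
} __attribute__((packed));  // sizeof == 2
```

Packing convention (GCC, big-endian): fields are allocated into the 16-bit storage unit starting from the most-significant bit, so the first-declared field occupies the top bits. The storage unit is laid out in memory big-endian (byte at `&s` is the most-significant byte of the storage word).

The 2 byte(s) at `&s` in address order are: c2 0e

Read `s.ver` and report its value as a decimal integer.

16

[0]=0xc2 [1]=0x0e (big-endian) → word 0xc20e
addr_hi:1 @ bit 15 → (0xc20e>>15)&0x1 = 0x1
ver:5 @ bit 10 → (0xc20e>>10)&0x1f = 0x10  ←
opcode:1 @ bit 9 → (0xc20e>>9)&0x1 = 0x1
seq:2 @ bit 7 → (0xc20e>>7)&0x3 = 0x0
len:7 @ bit 0 → (0xc20e>>0)&0x7f = 0xe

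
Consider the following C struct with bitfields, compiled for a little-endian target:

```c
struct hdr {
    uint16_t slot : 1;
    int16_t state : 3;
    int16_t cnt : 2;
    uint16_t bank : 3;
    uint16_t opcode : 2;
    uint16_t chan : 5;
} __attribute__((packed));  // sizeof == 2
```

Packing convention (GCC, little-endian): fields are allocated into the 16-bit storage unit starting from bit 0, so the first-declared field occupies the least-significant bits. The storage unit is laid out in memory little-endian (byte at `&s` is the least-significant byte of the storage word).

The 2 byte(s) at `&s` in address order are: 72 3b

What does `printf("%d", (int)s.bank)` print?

[0]=0x72 [1]=0x3b (little-endian) → word 0x3b72
slot:1 @ bit 0 → (0x3b72>>0)&0x1 = 0x0
state:3 @ bit 1 → (0x3b72>>1)&0x7 = 0x1
cnt:2 @ bit 4 → (0x3b72>>4)&0x3 = 0x3
bank:3 @ bit 6 → (0x3b72>>6)&0x7 = 0x5  ←
opcode:2 @ bit 9 → (0x3b72>>9)&0x3 = 0x1
chan:5 @ bit 11 → (0x3b72>>11)&0x1f = 0x7

5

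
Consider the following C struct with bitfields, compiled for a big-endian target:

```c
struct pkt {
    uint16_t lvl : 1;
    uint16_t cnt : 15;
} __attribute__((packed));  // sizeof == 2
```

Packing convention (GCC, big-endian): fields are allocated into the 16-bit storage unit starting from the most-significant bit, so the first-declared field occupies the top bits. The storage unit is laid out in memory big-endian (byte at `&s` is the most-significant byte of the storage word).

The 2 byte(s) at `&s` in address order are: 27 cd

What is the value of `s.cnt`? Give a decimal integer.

[0]=0x27 [1]=0xcd (big-endian) → word 0x27cd
lvl [15+:1] = (word>>15) & 0x1 = 0
cnt [0+:15] = (word>>0) & 0x7fff = 10189  ←

10189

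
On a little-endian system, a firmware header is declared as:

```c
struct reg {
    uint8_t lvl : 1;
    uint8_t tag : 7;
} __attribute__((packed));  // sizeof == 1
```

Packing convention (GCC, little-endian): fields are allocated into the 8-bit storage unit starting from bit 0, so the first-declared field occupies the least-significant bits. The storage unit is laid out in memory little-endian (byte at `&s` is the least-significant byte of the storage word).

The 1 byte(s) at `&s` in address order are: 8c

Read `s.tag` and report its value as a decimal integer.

[0]=0x8c (little-endian) → word 0x8c
lvl:1 @ bit 0 → (0x8c>>0)&0x1 = 0x0
tag:7 @ bit 1 → (0x8c>>1)&0x7f = 0x46  ←

70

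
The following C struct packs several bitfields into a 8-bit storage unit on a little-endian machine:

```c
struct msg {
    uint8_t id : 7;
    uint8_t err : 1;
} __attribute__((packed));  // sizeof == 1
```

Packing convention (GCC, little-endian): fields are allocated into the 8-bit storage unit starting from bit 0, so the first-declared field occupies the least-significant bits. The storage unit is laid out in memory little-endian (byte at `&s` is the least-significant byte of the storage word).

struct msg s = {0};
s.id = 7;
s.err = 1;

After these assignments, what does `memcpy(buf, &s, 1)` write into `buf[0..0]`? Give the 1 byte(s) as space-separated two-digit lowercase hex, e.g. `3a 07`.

id (7b) val=7 bits=0x7 at bit 0: 0x07
err (1b) val=1 bits=0x1 at bit 7: 0x87
word = 0x87 → little-endian bytes:
  [0]=0x87

87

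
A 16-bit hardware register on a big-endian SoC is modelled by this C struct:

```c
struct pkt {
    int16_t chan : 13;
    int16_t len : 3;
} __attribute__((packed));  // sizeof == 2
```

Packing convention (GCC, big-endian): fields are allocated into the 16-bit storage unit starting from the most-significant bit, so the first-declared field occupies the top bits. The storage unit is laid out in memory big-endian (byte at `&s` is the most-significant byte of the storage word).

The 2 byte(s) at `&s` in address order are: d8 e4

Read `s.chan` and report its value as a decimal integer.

-1252

[0]=0xd8 [1]=0xe4 (big-endian) → word 0xd8e4
chan:13 @ bit 3 → (0xd8e4>>3)&0x1fff = 0x1b1c  ←
len:3 @ bit 0 → (0xd8e4>>0)&0x7 = 0x4
chan signed 13b, MSB=1: 6940 - 8192 = -1252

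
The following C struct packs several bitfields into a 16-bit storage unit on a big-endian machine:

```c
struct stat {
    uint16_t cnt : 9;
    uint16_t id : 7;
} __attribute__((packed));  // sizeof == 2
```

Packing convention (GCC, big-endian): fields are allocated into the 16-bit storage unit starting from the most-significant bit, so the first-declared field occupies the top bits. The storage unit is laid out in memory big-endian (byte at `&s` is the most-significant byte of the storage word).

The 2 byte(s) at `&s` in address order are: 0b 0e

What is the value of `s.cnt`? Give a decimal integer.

22

[0]=0x0b [1]=0x0e (big-endian) → word 0x0b0e
cnt:9 @ bit 7 → (0x0b0e>>7)&0x1ff = 0x16  ←
id:7 @ bit 0 → (0x0b0e>>0)&0x7f = 0xe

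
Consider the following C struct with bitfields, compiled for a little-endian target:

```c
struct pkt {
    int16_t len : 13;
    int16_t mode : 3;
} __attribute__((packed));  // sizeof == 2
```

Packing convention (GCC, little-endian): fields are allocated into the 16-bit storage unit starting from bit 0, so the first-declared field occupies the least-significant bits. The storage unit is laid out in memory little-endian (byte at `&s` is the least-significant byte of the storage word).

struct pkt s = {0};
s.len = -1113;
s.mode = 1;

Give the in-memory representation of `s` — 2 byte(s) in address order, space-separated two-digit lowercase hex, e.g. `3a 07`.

a7 3b

[0+:13] len=-1113 & 0x1fff = 0x1ba7; word=0x1ba7
[13+:3] mode=1 & 0x7 = 0x1; word=0x3ba7
word = 0x3ba7 → little-endian bytes:
  [0]=0xa7  [1]=0x3b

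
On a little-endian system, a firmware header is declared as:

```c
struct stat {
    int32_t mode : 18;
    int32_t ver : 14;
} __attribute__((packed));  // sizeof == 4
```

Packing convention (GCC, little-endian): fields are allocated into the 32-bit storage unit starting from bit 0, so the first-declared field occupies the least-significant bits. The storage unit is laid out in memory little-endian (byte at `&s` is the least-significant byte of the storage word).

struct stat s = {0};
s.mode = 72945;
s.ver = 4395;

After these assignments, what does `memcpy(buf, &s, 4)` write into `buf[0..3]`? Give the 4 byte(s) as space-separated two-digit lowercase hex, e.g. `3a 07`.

mode (18b) val=72945 bits=0x11cf1 at bit 0: 0x00011cf1
ver (14b) val=4395 bits=0x112b at bit 18: 0x44ad1cf1
word = 0x44ad1cf1 → little-endian bytes:
  [0]=0xf1  [1]=0x1c  [2]=0xad  [3]=0x44

f1 1c ad 44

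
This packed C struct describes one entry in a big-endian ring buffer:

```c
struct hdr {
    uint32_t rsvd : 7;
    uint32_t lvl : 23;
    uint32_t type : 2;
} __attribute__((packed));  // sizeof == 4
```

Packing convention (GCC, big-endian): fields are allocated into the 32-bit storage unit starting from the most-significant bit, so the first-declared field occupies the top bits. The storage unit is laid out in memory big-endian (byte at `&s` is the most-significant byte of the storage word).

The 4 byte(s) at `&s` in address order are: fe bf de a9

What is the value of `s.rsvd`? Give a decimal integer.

[0]=0xfe [1]=0xbf [2]=0xde [3]=0xa9 (big-endian) → word 0xfebfdea9
rsvd [25+:7] = (word>>25) & 0x7f = 127  ←
lvl [2+:23] = (word>>2) & 0x7fffff = 3143594
type [0+:2] = (word>>0) & 0x3 = 1

127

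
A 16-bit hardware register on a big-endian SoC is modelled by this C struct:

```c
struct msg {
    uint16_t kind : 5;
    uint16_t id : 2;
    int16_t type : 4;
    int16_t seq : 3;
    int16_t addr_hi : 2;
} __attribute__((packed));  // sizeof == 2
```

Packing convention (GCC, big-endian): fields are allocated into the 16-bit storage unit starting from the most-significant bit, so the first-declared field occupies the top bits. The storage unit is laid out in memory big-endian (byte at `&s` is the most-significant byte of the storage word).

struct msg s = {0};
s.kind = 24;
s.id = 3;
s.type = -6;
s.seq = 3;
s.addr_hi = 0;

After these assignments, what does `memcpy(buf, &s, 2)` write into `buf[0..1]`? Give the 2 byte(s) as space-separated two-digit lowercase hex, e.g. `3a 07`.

c7 4c

kind:5 = 24 → 0x18 << 11 → word 0xc000
id:2 = 3 → 0x3 << 9 → word 0xc600
type:4 = -6 → 0xa << 5 → word 0xc740
seq:3 = 3 → 0x3 << 2 → word 0xc74c
addr_hi:2 = 0 → 0x0 << 0 → word 0xc74c
word = 0xc74c → big-endian bytes:
  [0]=0xc7  [1]=0x4c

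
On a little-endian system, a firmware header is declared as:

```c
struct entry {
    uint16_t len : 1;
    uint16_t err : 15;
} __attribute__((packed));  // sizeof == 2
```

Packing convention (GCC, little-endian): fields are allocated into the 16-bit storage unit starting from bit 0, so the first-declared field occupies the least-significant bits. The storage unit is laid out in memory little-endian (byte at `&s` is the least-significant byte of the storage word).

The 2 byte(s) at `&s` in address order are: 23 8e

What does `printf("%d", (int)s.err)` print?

18193

[0]=0x23 [1]=0x8e (little-endian) → word 0x8e23
len [0+:1] = (word>>0) & 0x1 = 1
err [1+:15] = (word>>1) & 0x7fff = 18193  ←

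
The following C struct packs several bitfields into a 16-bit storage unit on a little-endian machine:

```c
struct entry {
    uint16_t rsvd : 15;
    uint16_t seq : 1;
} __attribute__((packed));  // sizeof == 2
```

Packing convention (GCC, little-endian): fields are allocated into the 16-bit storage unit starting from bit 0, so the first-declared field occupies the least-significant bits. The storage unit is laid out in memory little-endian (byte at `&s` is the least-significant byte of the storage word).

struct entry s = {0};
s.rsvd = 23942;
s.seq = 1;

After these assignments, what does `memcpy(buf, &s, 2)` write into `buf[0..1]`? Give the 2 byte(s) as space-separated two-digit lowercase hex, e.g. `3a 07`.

rsvd:15 = 23942 → 0x5d86 << 0 → word 0x5d86
seq:1 = 1 → 0x1 << 15 → word 0xdd86
word = 0xdd86 → little-endian bytes:
  [0]=0x86  [1]=0xdd

86 dd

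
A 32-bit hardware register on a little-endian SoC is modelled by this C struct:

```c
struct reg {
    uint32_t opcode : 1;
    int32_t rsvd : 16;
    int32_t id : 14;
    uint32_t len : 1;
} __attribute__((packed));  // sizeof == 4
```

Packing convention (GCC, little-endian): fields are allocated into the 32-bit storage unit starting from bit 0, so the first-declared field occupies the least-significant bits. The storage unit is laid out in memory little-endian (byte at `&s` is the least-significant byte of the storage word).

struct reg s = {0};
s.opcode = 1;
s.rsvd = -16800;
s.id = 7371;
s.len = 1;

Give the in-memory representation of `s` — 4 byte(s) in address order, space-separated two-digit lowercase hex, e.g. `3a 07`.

opcode (1b) val=1 bits=0x1 at bit 0: 0x00000001
rsvd (16b) val=-16800 bits=0xbe60 at bit 1: 0x00017cc1
id (14b) val=7371 bits=0x1ccb at bit 17: 0x39977cc1
len (1b) val=1 bits=0x1 at bit 31: 0xb9977cc1
word = 0xb9977cc1 → little-endian bytes:
  [0]=0xc1  [1]=0x7c  [2]=0x97  [3]=0xb9

c1 7c 97 b9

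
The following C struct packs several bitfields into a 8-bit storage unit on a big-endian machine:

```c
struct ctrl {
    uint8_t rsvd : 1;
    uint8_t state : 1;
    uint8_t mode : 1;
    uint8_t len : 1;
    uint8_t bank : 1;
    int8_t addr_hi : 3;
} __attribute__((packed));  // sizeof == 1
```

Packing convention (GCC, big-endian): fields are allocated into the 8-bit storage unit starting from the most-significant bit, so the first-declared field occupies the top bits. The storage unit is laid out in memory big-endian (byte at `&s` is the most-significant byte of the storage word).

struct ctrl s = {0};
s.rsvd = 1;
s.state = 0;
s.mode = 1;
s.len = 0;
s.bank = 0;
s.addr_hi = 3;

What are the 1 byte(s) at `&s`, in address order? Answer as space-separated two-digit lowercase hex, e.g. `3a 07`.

a3

rsvd (1b) val=1 bits=0x1 at bit 7: 0x80
state (1b) val=0 bits=0x0 at bit 6: 0x80
mode (1b) val=1 bits=0x1 at bit 5: 0xa0
len (1b) val=0 bits=0x0 at bit 4: 0xa0
bank (1b) val=0 bits=0x0 at bit 3: 0xa0
addr_hi (3b) val=3 bits=0x3 at bit 0: 0xa3
word = 0xa3 → big-endian bytes:
  [0]=0xa3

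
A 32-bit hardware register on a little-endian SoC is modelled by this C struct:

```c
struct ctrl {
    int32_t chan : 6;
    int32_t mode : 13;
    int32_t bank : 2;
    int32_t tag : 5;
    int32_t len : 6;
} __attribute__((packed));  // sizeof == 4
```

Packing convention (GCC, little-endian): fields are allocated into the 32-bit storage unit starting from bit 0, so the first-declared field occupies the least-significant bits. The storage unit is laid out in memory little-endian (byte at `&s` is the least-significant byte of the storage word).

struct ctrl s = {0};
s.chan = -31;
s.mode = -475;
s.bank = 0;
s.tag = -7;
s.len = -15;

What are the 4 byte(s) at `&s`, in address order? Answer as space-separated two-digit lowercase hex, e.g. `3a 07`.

61 89 27 c7

[0+:6] chan=-31 & 0x3f = 0x21; word=0x00000021
[6+:13] mode=-475 & 0x1fff = 0x1e25; word=0x00078961
[19+:2] bank=0 & 0x3 = 0x0; word=0x00078961
[21+:5] tag=-7 & 0x1f = 0x19; word=0x03278961
[26+:6] len=-15 & 0x3f = 0x31; word=0xc7278961
word = 0xc7278961 → little-endian bytes:
  [0]=0x61  [1]=0x89  [2]=0x27  [3]=0xc7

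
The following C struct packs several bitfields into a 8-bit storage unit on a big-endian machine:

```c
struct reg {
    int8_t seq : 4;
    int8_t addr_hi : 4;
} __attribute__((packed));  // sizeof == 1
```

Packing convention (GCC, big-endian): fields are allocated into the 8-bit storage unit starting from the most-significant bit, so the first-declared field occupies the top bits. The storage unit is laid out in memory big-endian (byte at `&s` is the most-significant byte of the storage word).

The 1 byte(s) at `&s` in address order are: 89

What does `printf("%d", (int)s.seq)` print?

[0]=0x89 (big-endian) → word 0x89
seq:4 @ bit 4 → (0x89>>4)&0xf = 0x8  ←
addr_hi:4 @ bit 0 → (0x89>>0)&0xf = 0x9
seq signed 4b, MSB=1: 8 - 16 = -8

-8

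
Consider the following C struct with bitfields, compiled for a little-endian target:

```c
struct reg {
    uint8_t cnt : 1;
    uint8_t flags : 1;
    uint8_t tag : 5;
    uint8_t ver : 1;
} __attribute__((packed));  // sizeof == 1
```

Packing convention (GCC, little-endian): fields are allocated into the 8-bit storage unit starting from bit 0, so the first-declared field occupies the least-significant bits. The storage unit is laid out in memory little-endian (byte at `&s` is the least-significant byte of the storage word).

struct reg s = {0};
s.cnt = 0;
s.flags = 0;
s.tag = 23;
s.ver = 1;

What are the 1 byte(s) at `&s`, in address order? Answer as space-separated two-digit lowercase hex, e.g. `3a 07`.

cnt:1 = 0 → 0x0 << 0 → word 0x00
flags:1 = 0 → 0x0 << 1 → word 0x00
tag:5 = 23 → 0x17 << 2 → word 0x5c
ver:1 = 1 → 0x1 << 7 → word 0xdc
word = 0xdc → little-endian bytes:
  [0]=0xdc

dc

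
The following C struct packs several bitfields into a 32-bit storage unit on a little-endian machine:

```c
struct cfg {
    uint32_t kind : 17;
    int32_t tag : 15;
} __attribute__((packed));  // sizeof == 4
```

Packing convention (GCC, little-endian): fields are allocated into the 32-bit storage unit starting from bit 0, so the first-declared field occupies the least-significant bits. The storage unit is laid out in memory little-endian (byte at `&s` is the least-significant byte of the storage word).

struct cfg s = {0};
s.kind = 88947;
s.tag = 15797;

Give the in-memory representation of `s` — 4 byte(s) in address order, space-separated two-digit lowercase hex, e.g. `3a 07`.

kind:17 = 88947 → 0x15b73 << 0 → word 0x00015b73
tag:15 = 15797 → 0x3db5 << 17 → word 0x7b6b5b73
word = 0x7b6b5b73 → little-endian bytes:
  [0]=0x73  [1]=0x5b  [2]=0x6b  [3]=0x7b

73 5b 6b 7b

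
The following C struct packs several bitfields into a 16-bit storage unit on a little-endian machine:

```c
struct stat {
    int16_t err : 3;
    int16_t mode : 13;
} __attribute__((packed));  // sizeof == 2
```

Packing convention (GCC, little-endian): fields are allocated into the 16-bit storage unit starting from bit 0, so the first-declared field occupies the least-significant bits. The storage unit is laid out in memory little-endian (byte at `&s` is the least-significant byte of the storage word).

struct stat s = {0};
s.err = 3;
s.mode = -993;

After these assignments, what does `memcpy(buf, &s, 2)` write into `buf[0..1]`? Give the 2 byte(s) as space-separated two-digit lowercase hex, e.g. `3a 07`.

[0+:3] err=3 & 0x7 = 0x3; word=0x0003
[3+:13] mode=-993 & 0x1fff = 0x1c1f; word=0xe0fb
word = 0xe0fb → little-endian bytes:
  [0]=0xfb  [1]=0xe0

fb e0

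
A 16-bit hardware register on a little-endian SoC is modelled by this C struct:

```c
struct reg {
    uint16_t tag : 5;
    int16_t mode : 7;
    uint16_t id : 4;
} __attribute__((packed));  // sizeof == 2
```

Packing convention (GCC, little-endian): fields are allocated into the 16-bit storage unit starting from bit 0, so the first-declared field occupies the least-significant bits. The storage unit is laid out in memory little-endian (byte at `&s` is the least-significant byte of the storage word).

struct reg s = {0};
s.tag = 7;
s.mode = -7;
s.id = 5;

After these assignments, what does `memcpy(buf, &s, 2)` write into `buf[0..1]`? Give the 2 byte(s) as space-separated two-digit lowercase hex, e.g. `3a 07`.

27 5f

tag (5b) val=7 bits=0x7 at bit 0: 0x0007
mode (7b) val=-7 bits=0x79 at bit 5: 0x0f27
id (4b) val=5 bits=0x5 at bit 12: 0x5f27
word = 0x5f27 → little-endian bytes:
  [0]=0x27  [1]=0x5f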